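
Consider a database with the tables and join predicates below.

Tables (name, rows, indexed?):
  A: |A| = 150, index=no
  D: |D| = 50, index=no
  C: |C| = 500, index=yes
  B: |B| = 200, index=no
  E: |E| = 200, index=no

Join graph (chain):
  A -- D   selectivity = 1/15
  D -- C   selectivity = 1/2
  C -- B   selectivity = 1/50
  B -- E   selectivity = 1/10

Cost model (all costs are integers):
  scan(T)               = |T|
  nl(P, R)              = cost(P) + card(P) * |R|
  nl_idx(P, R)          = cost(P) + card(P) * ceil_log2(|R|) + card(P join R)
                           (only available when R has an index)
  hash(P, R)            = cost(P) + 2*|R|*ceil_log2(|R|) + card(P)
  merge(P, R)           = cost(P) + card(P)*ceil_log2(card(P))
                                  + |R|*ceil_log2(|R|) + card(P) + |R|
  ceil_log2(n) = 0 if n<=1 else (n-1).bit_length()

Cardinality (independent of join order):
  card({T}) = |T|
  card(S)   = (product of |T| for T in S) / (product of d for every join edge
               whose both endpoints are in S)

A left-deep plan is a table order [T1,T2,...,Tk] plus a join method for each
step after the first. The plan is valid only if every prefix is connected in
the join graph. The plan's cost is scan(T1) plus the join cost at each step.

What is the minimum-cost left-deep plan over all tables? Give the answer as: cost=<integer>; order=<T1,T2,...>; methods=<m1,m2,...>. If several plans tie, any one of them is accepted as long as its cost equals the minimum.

cost=562200; order=B,C,D,A,E; methods=nl_idx,hash,hash,hash

Selinger DP (subsets sized 1..n):
  {A}: scan cost=150, card=150
  {D}: scan cost=50, card=50
  {C}: scan cost=500, card=500
  {B}: scan cost=200, card=200
  {E}: scan cost=200, card=200
  {AD}: card=500; try (D,hash)→900, (A,merge)→1750, (D,merge)→1850, (A,hash)→2500, (A,nl)→7550, (D,nl)→7650; best=900 via (D,hash)
  {CD}: card=12500; try (D,hash)→1600, (C,merge)→5400, (D,merge)→5850, (C,hash)→9100, (C,nl_idx)→13000, (C,nl)→25050 …(+1); best=1600 via (D,hash)
  {BC}: card=2000; try (C,nl_idx)→4000, (B,hash)→4200, (C,merge)→7000, (B,merge)→7300, (C,hash)→9400, (C,nl)→100200 …(+1); best=4000 via (C,nl_idx)
  {BE}: card=4000; try (E,hash)→3600, (B,hash)→3600, (E,merge)→3800, (B,merge)→3800, (E,nl)→40200, (B,nl)→40200; best=3600 via (E,hash)
  {ACD}: card=125000; try (C,hash)→10400, (C,merge)→10900, (A,hash)→16500, (C,nl_idx)→130400, (A,merge)→190450, (C,nl)→250900 …(+1); best=10400 via (C,hash)
  {BCD}: card=50000; try (D,hash)→6600, (B,hash)→17300, (D,merge)→28350, (D,nl)→104000, (B,merge)→190900, (B,nl)→2501600; best=6600 via (D,hash)
  {BCE}: card=40000; try (E,hash)→9200, (C,hash)→16600, (E,merge)→29800, (C,merge)→60600, (C,nl_idx)→79600, (E,nl)→404000 …(+1); best=9200 via (E,hash)
  {ABCD}: card=500000; try (A,hash)→59000, (B,hash)→138600, (A,merge)→857950, (B,merge)→2262200, (A,nl)→7506600, (B,nl)→25010400; best=59000 via (A,hash)
  {BCDE}: card=1000000; try (D,hash)→49800, (E,hash)→59800, (D,merge)→689550, (E,merge)→858400, (D,nl)→2009200, (E,nl)→10006600; best=49800 via (D,hash)
  {ABCDE}: card=10000000; try (E,hash)→562200, (A,hash)→1052200, (E,merge)→10060800, (A,merge)→21051150, (E,nl)→100059000, (A,nl)→150049800; best=562200 via (E,hash)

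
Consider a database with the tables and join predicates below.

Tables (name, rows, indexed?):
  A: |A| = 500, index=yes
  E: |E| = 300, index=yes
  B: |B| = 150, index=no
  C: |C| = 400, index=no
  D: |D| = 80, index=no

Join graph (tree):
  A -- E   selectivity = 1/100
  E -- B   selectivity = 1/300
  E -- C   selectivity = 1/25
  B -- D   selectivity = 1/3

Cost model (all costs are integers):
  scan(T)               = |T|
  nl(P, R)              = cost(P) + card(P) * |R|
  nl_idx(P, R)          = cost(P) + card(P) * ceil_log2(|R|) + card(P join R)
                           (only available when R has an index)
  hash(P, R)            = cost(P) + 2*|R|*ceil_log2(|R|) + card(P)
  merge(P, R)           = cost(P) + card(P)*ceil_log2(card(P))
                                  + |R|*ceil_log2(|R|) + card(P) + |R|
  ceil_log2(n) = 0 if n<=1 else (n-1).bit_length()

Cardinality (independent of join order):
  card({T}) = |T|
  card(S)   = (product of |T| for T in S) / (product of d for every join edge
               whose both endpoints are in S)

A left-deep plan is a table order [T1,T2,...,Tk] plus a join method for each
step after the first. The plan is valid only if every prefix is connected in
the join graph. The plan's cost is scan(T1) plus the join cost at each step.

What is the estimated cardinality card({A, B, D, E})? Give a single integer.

20000

Tables in S: A(500), B(150), D(80), E(300)
Edges inside S: A-E(d=100), E-B(d=300), B-D(d=3)
numerator = 500 * 150 * 80 * 300 = 1800000000
denominator = 100 * 300 * 3 = 90000
card(S) = 1800000000 / 90000 = 20000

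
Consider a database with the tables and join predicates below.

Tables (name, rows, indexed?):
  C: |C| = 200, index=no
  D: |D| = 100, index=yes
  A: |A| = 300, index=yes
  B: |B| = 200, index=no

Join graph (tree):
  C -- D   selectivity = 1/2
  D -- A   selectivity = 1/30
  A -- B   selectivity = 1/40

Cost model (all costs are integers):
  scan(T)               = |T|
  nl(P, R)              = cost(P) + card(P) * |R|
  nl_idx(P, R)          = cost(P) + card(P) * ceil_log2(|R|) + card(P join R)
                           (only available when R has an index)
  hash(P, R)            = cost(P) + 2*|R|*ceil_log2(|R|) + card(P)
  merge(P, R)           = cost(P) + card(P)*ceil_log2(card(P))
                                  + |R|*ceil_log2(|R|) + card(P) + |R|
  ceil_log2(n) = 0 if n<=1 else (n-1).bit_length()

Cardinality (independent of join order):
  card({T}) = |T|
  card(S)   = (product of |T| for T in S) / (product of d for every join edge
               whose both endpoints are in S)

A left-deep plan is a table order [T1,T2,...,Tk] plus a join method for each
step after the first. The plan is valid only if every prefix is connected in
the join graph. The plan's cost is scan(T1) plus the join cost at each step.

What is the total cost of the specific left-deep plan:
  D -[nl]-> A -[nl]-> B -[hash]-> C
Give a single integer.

step 1: scan D: cost=100, card=100
step 2: join A via nl
    card(P join A) = 100*300/(30) = 1000
    cost = 100 + 100*300 = 30100
step 3: join B via nl
    card(P join B) = 1000*200/(40) = 5000
    cost = 30100 + 1000*200 = 230100
step 4: join C via hash
    card(P join C) = 5000*200/(2) = 500000
    cost = 230100 + 2*200*8 + 5000 = 238300

238300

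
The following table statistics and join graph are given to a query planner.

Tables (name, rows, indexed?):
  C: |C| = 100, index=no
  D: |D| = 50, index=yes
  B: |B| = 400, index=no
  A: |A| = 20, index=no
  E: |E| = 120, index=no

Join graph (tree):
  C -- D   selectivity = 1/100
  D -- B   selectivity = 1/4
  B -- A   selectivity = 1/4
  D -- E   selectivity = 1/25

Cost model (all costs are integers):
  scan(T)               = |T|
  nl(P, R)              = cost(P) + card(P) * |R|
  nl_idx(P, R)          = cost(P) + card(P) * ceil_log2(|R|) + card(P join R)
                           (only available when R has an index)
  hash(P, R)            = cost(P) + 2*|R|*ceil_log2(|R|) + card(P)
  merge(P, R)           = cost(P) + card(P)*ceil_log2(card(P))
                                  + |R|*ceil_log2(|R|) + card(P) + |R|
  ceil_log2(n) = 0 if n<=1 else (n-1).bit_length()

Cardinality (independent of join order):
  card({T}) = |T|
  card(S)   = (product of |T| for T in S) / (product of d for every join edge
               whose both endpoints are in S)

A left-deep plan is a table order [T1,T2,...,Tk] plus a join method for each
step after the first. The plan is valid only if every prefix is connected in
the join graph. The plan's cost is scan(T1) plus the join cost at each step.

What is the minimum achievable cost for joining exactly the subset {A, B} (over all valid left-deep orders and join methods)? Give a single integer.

1000

Selinger DP over subsets of {A,B}:
  {B}: scan cost=400, card=400
  {A}: scan cost=20, card=20
  {AB}: card=2000; try (A,hash)→1000, (B,merge)→4140, (A,merge)→4520, (B,hash)→7240, (B,nl)→8020, (A,nl)→8400; best=1000 via (A,hash)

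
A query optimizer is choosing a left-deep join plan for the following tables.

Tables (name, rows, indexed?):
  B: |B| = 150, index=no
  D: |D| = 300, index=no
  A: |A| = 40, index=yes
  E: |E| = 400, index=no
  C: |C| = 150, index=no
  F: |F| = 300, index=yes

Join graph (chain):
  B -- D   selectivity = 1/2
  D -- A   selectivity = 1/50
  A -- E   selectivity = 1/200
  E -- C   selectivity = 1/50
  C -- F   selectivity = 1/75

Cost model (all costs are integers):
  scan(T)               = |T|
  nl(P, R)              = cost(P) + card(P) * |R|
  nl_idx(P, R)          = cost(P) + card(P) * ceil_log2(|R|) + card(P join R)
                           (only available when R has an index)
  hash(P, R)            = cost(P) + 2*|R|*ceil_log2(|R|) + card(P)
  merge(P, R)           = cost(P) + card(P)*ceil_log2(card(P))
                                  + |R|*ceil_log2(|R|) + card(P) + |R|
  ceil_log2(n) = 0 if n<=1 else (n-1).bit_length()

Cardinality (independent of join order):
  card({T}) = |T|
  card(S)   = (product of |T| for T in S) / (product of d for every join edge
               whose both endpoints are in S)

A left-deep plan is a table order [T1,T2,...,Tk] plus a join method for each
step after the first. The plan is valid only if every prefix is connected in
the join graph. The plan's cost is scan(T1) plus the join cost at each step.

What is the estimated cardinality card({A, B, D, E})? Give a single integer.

36000

Tables in S: A(40), B(150), D(300), E(400)
Edges inside S: B-D(d=2), D-A(d=50), A-E(d=200)
numerator = 40 * 150 * 300 * 400 = 720000000
denominator = 2 * 50 * 200 = 20000
card(S) = 720000000 / 20000 = 36000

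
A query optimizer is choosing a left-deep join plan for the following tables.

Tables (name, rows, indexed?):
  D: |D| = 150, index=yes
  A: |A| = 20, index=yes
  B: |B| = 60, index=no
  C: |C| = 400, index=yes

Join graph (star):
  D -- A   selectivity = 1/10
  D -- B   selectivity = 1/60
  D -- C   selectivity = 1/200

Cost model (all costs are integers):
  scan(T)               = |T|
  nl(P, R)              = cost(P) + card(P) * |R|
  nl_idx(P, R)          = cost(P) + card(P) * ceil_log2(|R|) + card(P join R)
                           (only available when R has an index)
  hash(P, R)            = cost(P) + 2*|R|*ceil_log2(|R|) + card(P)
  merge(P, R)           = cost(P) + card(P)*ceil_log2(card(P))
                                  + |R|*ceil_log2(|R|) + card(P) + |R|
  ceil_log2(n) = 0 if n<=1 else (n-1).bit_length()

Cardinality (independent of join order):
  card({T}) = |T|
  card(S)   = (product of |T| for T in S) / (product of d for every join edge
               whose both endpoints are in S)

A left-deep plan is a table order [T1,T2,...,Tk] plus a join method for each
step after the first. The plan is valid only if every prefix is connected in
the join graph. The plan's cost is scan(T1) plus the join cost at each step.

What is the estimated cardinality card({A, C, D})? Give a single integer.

Tables in S: A(20), C(400), D(150)
Edges inside S: D-A(d=10), D-C(d=200)
numerator = 20 * 400 * 150 = 1200000
denominator = 10 * 200 = 2000
card(S) = 1200000 / 2000 = 600

600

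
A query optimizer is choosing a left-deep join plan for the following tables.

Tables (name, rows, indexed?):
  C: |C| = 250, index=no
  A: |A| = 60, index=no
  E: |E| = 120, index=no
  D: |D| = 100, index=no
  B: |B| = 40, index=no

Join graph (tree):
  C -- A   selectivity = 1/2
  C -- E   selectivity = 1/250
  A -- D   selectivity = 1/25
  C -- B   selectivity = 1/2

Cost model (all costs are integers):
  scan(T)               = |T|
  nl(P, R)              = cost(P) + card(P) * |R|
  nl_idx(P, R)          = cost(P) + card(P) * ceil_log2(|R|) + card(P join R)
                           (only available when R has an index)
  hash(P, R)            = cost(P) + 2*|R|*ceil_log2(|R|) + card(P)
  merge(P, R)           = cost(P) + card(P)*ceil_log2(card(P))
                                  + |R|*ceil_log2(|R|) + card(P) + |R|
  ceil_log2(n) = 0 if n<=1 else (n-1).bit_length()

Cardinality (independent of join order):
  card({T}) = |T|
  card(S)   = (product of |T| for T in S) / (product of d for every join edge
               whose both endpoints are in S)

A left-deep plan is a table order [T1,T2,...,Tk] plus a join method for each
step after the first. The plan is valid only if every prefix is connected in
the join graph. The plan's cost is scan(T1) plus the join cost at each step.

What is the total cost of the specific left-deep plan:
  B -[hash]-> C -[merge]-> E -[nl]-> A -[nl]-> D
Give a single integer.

7419040

step 1: scan B: cost=40, card=40
step 2: join C via hash
    card(P join C) = 40*250/(2) = 5000
    cost = 40 + 2*250*8 + 40 = 4080
step 3: join E via merge
    card(P join E) = 5000*120/(250) = 2400
    cost = 4080 + 5000*13 + 120*7 + 5000 + 120 = 75040
step 4: join A via nl
    card(P join A) = 2400*60/(2) = 72000
    cost = 75040 + 2400*60 = 219040
step 5: join D via nl
    card(P join D) = 72000*100/(25) = 288000
    cost = 219040 + 72000*100 = 7419040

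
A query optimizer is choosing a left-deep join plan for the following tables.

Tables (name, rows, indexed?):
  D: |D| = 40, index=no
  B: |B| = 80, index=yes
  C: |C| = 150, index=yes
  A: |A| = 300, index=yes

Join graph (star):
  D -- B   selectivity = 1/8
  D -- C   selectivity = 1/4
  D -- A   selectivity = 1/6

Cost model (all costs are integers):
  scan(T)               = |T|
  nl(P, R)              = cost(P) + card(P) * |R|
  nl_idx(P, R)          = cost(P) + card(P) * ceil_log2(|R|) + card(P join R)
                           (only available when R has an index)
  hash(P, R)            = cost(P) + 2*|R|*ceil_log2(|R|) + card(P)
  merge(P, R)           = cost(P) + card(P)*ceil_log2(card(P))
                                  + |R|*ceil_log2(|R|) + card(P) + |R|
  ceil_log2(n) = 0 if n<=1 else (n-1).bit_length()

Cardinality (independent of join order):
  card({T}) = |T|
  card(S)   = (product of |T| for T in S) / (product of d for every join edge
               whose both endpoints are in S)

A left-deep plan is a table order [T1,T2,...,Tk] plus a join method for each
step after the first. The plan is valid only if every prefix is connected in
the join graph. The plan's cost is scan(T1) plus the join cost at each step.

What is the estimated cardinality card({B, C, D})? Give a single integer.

15000

Tables in S: B(80), C(150), D(40)
Edges inside S: D-B(d=8), D-C(d=4)
numerator = 80 * 150 * 40 = 480000
denominator = 8 * 4 = 32
card(S) = 480000 / 32 = 15000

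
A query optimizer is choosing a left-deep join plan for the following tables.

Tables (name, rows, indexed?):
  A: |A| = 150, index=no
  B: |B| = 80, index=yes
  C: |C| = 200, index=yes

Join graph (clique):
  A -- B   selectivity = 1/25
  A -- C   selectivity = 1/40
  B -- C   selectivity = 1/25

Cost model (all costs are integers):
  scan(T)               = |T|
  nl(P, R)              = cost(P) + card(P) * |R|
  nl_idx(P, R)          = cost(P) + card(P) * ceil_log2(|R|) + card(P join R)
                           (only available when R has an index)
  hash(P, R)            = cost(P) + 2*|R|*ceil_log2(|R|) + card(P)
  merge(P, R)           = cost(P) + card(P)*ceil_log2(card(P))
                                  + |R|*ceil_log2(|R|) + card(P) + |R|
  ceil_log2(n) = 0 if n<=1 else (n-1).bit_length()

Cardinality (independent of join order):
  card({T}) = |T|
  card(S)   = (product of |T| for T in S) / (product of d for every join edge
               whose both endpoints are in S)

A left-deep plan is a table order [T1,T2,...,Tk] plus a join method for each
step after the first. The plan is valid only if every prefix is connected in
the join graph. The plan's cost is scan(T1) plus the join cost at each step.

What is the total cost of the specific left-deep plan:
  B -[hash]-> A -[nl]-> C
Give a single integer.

98560

step 1: scan B: cost=80, card=80
step 2: join A via hash
    card(P join A) = 80*150/(25) = 480
    cost = 80 + 2*150*8 + 80 = 2560
step 3: join C via nl
    card(P join C) = 480*200/(40*25) = 96
    cost = 2560 + 480*200 = 98560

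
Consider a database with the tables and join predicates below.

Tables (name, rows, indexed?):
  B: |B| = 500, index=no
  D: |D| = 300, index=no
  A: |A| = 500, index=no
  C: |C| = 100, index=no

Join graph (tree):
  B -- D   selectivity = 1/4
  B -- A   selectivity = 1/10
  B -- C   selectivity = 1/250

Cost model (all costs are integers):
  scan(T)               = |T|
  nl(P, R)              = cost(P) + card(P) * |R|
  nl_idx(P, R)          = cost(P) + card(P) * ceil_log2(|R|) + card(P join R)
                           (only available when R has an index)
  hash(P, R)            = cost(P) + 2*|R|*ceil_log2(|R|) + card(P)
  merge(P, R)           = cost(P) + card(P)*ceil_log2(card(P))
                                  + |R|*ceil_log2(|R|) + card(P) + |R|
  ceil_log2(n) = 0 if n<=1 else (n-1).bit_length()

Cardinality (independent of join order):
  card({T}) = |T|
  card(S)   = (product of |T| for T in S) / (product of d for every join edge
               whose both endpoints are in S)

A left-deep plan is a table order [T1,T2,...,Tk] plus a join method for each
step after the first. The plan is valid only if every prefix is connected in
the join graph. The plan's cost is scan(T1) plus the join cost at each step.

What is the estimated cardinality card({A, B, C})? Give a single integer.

Tables in S: A(500), B(500), C(100)
Edges inside S: B-A(d=10), B-C(d=250)
numerator = 500 * 500 * 100 = 25000000
denominator = 10 * 250 = 2500
card(S) = 25000000 / 2500 = 10000

10000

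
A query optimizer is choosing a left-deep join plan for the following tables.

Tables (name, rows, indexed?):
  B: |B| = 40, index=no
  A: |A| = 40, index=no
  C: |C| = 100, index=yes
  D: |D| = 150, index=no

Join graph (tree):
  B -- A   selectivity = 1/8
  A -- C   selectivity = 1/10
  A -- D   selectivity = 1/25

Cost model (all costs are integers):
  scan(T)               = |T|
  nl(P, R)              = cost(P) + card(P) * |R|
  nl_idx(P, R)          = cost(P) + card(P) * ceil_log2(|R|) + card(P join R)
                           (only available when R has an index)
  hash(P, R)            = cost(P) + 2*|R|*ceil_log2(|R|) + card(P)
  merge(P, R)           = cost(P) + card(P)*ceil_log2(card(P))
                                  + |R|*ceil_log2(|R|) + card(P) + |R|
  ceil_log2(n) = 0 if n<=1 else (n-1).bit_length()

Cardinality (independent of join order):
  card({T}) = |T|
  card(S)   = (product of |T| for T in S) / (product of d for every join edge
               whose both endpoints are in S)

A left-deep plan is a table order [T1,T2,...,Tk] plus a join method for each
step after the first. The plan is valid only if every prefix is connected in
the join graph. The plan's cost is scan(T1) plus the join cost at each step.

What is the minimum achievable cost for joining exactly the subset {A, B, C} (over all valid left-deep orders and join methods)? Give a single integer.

1560

Selinger DP over subsets of {A,B,C}:
  {B}: scan cost=40, card=40
  {A}: scan cost=40, card=40
  {C}: scan cost=100, card=100
  {AB}: card=200; try (B,hash)→560, (A,hash)→560, (B,merge)→600, (A,merge)→600, (B,nl)→1640, (A,nl)→1640; best=560 via (B,hash)
  {AC}: card=400; try (A,hash)→680, (C,nl_idx)→720, (C,merge)→1120, (A,merge)→1180, (C,hash)→1480, (C,nl)→4040 …(+1); best=680 via (A,hash)
  {ABC}: card=2000; try (B,hash)→1560, (C,hash)→2160, (C,merge)→3160, (C,nl_idx)→3960, (B,merge)→4960, (B,nl)→16680 …(+1); best=1560 via (B,hash)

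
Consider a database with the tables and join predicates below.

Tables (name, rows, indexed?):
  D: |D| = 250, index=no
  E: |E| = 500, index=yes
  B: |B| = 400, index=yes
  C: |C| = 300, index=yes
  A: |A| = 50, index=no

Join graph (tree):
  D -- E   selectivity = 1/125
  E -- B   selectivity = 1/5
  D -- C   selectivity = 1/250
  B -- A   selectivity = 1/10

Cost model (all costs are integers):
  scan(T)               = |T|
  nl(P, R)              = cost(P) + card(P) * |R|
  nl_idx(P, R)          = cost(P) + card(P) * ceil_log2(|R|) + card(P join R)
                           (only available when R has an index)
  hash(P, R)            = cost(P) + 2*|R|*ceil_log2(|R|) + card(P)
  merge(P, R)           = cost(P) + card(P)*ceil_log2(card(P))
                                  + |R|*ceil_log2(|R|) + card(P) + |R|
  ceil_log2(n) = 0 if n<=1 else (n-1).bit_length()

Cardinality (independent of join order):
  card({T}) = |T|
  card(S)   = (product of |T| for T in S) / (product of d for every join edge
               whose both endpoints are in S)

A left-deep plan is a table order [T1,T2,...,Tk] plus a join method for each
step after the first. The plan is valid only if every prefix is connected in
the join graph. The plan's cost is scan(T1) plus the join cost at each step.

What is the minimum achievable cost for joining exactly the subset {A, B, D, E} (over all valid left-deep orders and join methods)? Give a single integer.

92300

Selinger DP over subsets of {A,B,D,E}:
  {D}: scan cost=250, card=250
  {E}: scan cost=500, card=500
  {B}: scan cost=400, card=400
  {A}: scan cost=50, card=50
  {DE}: card=1000; try (E,nl_idx)→3500, (D,hash)→5000, (E,merge)→7500, (D,merge)→7750, (E,hash)→9500, (E,nl)→125250 …(+1); best=3500 via (E,nl_idx)
  {BE}: card=40000; try (B,hash)→8200, (E,merge)→9400, (B,merge)→9500, (E,hash)→9800, (E,nl_idx)→44000, (B,nl_idx)→45000 …(+2); best=8200 via (B,hash)
  {AB}: card=2000; try (A,hash)→1400, (B,nl_idx)→2500, (B,merge)→4400, (A,merge)→4750, (B,hash)→7300, (B,nl)→20050 …(+1); best=1400 via (A,hash)
  {BDE}: card=80000; try (B,hash)→11700, (B,merge)→18500, (D,hash)→52200, (B,nl_idx)→92500, (B,nl)→403500, (D,merge)→690450 …(+1); best=11700 via (B,hash)
  {ABE}: card=200000; try (E,hash)→12400, (E,merge)→30400, (A,hash)→48800, (E,nl_idx)→219400, (A,merge)→688550, (E,nl)→1001400 …(+1); best=12400 via (E,hash)
  {ABDE}: card=400000; try (A,hash)→92300, (D,hash)→216400, (A,merge)→1452050, (D,merge)→3814650, (A,nl)→4011700, (D,nl)→50012400; best=92300 via (A,hash)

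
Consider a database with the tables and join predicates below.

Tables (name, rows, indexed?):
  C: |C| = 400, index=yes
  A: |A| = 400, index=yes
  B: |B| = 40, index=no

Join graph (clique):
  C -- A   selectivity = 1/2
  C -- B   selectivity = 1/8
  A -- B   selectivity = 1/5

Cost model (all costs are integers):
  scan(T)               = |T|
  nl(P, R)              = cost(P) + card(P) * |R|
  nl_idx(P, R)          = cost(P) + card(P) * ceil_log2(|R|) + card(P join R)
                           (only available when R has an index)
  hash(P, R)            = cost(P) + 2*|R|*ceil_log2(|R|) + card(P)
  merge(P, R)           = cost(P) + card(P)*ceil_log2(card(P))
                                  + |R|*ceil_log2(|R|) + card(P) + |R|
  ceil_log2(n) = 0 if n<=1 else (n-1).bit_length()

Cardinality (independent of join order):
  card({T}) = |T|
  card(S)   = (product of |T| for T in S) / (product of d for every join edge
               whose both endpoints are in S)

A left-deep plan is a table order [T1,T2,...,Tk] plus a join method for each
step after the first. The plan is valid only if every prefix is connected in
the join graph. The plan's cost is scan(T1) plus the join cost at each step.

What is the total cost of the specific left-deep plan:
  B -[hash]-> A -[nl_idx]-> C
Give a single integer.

step 1: scan B: cost=40, card=40
step 2: join A via hash
    card(P join A) = 40*400/(5) = 3200
    cost = 40 + 2*400*9 + 40 = 7280
step 3: join C via nl_idx
    card(P join C) = 3200*400/(2*8) = 80000
    cost = 7280 + 3200*9 + 80000 = 116080

116080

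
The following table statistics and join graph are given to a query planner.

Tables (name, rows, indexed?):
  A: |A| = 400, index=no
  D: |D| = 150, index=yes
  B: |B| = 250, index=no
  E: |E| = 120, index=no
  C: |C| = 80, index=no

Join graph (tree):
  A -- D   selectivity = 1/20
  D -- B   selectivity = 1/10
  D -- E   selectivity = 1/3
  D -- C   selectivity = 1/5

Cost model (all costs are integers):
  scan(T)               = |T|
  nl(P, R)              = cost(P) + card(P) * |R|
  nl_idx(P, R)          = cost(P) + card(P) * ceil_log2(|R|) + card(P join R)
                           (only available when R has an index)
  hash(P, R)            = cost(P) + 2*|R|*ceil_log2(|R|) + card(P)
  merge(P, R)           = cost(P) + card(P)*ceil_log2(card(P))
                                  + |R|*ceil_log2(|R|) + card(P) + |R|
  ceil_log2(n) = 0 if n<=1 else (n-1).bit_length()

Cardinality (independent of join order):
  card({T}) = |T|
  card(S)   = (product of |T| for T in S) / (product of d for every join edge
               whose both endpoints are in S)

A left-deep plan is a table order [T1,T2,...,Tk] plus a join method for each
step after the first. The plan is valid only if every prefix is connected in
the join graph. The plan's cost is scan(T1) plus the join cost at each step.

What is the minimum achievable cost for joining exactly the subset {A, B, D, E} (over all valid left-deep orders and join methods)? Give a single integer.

86880

Selinger DP over subsets of {A,B,D,E}:
  {A}: scan cost=400, card=400
  {D}: scan cost=150, card=150
  {B}: scan cost=250, card=250
  {E}: scan cost=120, card=120
  {AD}: card=3000; try (D,hash)→3200, (A,merge)→5500, (D,merge)→5750, (D,nl_idx)→6600, (A,hash)→7500, (A,nl)→60150 …(+1); best=3200 via (D,hash)
  {BD}: card=3750; try (D,hash)→2900, (B,merge)→3750, (D,merge)→3850, (B,hash)→4300, (D,nl_idx)→6000, (B,nl)→37650 …(+1); best=2900 via (D,hash)
  {DE}: card=6000; try (E,hash)→1980, (D,merge)→2430, (E,merge)→2460, (D,hash)→2640, (D,nl_idx)→7080, (D,nl)→18120 …(+1); best=1980 via (E,hash)
  {ABD}: card=75000; try (B,hash)→10200, (A,hash)→13850, (B,merge)→44450, (A,merge)→55650, (B,nl)→753200, (A,nl)→1502900; best=10200 via (B,hash)
  {ADE}: card=120000; try (E,hash)→7880, (A,hash)→15180, (E,merge)→43160, (A,merge)→89980, (E,nl)→363200, (A,nl)→2401980; best=7880 via (E,hash)
  {BDE}: card=150000; try (E,hash)→8330, (B,hash)→11980, (E,merge)→52610, (B,merge)→88230, (E,nl)→452900, (B,nl)→1501980; best=8330 via (E,hash)
  {ABDE}: card=3000000; try (E,hash)→86880, (B,hash)→131880, (A,hash)→165530, (E,merge)→1361160, (B,merge)→2170130, (A,merge)→2862330 …(+3); best=86880 via (E,hash)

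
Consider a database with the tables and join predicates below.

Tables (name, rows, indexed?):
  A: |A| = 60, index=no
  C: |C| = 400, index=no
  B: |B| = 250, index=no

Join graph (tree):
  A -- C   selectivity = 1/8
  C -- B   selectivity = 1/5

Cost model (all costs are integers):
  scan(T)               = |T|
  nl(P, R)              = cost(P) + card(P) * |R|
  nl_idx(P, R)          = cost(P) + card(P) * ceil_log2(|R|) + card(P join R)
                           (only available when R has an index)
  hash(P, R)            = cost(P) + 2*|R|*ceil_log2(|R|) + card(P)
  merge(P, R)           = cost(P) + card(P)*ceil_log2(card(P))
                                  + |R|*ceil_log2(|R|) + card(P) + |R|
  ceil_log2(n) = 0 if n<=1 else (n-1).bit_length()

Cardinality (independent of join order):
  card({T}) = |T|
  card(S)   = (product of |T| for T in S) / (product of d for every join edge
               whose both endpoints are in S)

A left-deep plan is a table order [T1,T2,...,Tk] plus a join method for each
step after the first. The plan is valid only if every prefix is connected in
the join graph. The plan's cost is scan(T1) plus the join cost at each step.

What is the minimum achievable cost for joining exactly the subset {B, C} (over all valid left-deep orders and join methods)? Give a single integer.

Selinger DP over subsets of {B,C}:
  {C}: scan cost=400, card=400
  {B}: scan cost=250, card=250
  {BC}: card=20000; try (B,hash)→4800, (C,merge)→6500, (B,merge)→6650, (C,hash)→7700, (C,nl)→100250, (B,nl)→100400; best=4800 via (B,hash)

4800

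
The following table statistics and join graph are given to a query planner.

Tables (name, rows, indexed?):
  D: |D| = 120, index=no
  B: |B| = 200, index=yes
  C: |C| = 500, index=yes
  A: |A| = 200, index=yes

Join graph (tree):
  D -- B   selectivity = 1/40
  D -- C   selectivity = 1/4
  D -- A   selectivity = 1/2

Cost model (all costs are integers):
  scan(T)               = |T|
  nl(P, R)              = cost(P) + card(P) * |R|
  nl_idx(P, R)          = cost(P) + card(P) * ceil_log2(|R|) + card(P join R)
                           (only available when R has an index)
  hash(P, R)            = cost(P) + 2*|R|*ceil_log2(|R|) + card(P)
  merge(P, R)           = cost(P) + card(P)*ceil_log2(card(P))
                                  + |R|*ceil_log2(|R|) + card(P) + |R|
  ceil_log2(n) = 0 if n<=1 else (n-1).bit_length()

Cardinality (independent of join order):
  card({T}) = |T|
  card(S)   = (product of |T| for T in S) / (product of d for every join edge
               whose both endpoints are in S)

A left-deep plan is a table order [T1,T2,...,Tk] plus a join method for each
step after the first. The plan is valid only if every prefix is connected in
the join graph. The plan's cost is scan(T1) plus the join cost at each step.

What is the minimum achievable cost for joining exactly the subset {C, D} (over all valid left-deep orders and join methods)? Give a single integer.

Selinger DP over subsets of {C,D}:
  {D}: scan cost=120, card=120
  {C}: scan cost=500, card=500
  {CD}: card=15000; try (D,hash)→2680, (C,merge)→6080, (D,merge)→6460, (C,hash)→9240, (C,nl_idx)→16200, (C,nl)→60120 …(+1); best=2680 via (D,hash)

2680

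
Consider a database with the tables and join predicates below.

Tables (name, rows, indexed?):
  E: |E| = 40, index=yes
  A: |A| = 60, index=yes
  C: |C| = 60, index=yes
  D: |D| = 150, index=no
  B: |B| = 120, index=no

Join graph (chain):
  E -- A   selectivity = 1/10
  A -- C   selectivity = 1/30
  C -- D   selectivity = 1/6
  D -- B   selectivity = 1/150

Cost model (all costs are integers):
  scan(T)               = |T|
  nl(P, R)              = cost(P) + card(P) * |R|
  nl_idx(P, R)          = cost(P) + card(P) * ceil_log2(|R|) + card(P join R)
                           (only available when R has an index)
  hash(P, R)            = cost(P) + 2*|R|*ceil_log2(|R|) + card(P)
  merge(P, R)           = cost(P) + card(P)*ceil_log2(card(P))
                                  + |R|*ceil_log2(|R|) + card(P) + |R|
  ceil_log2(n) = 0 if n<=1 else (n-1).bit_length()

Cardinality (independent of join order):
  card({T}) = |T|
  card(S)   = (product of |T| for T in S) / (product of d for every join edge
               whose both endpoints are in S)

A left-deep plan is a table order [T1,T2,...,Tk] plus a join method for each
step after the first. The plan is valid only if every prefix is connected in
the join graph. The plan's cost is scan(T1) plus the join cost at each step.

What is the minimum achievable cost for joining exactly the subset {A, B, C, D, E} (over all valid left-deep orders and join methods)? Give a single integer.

Selinger DP over subsets of {A,B,C,D,E}:
  {E}: scan cost=40, card=40
  {A}: scan cost=60, card=60
  {C}: scan cost=60, card=60
  {D}: scan cost=150, card=150
  {B}: scan cost=120, card=120
  {AE}: card=240; try (A,nl_idx)→520, (E,hash)→600, (E,nl_idx)→660, (A,merge)→740, (E,merge)→760, (A,hash)→800 …(+2); best=520 via (A,nl_idx)
  {AC}: card=120; try (C,nl_idx)→540, (A,nl_idx)→540, (C,hash)→840, (A,hash)→840, (C,merge)→900, (A,merge)→900 …(+2); best=540 via (C,nl_idx)
  {CD}: card=1500; try (C,hash)→1020, (D,merge)→1830, (C,merge)→1920, (D,hash)→2520, (C,nl_idx)→2550, (D,nl)→9060 …(+1); best=1020 via (C,hash)
  {BD}: card=120; try (B,hash)→1980, (D,merge)→2430, (B,merge)→2460, (D,hash)→2640, (D,nl)→18120, (B,nl)→18150; best=1980 via (B,hash)
  {ACE}: card=480; try (E,hash)→1140, (C,hash)→1480, (E,nl_idx)→1740, (E,merge)→1780, (C,nl_idx)→2440, (C,merge)→3100 …(+2); best=1140 via (E,hash)
  {ACD}: card=3000; try (D,merge)→2850, (D,hash)→3060, (A,hash)→3240, (A,nl_idx)→13020, (D,nl)→18540, (A,merge)→19440 …(+1); best=2850 via (D,merge)
  {BCD}: card=1200; try (C,hash)→2820, (C,merge)→3360, (C,nl_idx)→3900, (B,hash)→4200, (C,nl)→9180, (B,merge)→19980 …(+1); best=2820 via (C,hash)
  {ACDE}: card=12000; try (D,hash)→4020, (E,hash)→6330, (D,merge)→7290, (E,nl_idx)→32850, (E,merge)→42130, (D,nl)→73140 …(+1); best=4020 via (D,hash)
  {ABCD}: card=2400; try (A,hash)→4740, (B,hash)→7530, (A,nl_idx)→12420, (A,merge)→17640, (B,merge)→42810, (A,nl)→74820 …(+1); best=4740 via (A,hash)
  {ABCDE}: card=9600; try (E,hash)→7620, (B,hash)→17700, (E,nl_idx)→28740, (E,merge)→36220, (E,nl)→100740, (B,merge)→184980 …(+1); best=7620 via (E,hash)

7620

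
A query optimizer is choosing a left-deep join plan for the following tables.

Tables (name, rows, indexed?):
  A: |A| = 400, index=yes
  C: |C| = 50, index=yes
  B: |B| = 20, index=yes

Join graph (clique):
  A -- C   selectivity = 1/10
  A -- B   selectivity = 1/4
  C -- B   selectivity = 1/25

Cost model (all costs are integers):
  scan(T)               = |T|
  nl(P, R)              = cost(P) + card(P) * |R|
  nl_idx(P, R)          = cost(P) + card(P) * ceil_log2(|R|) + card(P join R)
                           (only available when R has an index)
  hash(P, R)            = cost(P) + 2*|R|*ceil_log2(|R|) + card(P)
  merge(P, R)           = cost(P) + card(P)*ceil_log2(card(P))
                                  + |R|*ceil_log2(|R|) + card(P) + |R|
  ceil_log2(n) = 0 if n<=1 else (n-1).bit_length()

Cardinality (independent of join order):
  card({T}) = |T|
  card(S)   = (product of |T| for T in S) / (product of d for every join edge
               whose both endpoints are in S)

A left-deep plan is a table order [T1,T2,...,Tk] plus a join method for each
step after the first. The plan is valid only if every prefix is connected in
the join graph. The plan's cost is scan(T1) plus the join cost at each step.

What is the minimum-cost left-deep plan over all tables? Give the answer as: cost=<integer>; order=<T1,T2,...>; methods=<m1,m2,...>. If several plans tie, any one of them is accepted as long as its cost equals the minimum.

cost=940; order=B,C,A; methods=nl_idx,nl_idx

Selinger DP (subsets sized 1..n):
  {A}: scan cost=400, card=400
  {C}: scan cost=50, card=50
  {B}: scan cost=20, card=20
  {AC}: card=2000; try (C,hash)→1400, (A,nl_idx)→2500, (A,merge)→4400, (C,merge)→4750, (C,nl_idx)→4800, (A,hash)→7300 …(+2); best=1400 via (C,hash)
  {AB}: card=2000; try (B,hash)→1000, (A,nl_idx)→2200, (A,merge)→4140, (B,nl_idx)→4400, (B,merge)→4520, (A,hash)→7240 …(+2); best=1000 via (B,hash)
  {BC}: card=40; try (C,nl_idx)→180, (B,hash)→300, (B,nl_idx)→340, (C,merge)→490, (B,merge)→520, (C,hash)→640 …(+2); best=180 via (C,nl_idx)
  {ABC}: card=400; try (A,nl_idx)→940, (C,hash)→3600, (B,hash)→3600, (A,merge)→4460, (A,hash)→7420, (B,nl_idx)→11800 …(+6); best=940 via (A,nl_idx)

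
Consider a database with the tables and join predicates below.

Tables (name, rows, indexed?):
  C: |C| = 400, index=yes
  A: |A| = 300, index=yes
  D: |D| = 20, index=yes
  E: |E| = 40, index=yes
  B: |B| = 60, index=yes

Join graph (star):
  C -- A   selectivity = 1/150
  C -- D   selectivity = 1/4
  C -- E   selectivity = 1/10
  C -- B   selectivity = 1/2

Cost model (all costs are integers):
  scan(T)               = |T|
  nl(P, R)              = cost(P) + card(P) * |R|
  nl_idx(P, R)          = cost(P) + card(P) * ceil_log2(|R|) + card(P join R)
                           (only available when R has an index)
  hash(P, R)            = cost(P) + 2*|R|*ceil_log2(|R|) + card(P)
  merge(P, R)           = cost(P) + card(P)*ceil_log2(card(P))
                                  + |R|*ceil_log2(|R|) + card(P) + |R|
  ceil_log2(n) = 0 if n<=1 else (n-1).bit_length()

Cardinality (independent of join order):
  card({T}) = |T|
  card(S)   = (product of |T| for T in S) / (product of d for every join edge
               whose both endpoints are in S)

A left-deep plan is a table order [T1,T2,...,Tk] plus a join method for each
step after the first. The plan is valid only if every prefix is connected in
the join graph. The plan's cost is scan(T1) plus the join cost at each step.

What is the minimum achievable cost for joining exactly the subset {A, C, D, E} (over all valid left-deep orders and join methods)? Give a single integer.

Selinger DP over subsets of {A,C,D,E}:
  {C}: scan cost=400, card=400
  {A}: scan cost=300, card=300
  {D}: scan cost=20, card=20
  {E}: scan cost=40, card=40
  {AC}: card=800; try (C,nl_idx)→3800, (A,nl_idx)→4800, (A,hash)→6200, (C,merge)→7300, (A,merge)→7400, (C,hash)→7800 …(+2); best=3800 via (C,nl_idx)
  {CD}: card=2000; try (D,hash)→1000, (C,nl_idx)→2200, (C,merge)→4140, (D,nl_idx)→4400, (D,merge)→4520, (C,hash)→7240 …(+2); best=1000 via (D,hash)
  {CE}: card=1600; try (E,hash)→1280, (C,nl_idx)→2000, (C,merge)→4320, (E,nl_idx)→4400, (E,merge)→4680, (C,hash)→7280 …(+2); best=1280 via (E,hash)
  {ACD}: card=4000; try (D,hash)→4800, (A,hash)→8400, (D,nl_idx)→11800, (D,merge)→12720, (D,nl)→19800, (A,nl_idx)→23000 …(+2); best=4800 via (D,hash)
  {ACE}: card=3200; try (E,hash)→5080, (A,hash)→8280, (E,nl_idx)→11800, (E,merge)→12880, (A,nl_idx)→18880, (A,merge)→23480 …(+2); best=5080 via (E,hash)
  {CDE}: card=8000; try (D,hash)→3080, (E,hash)→3480, (D,nl_idx)→17280, (D,merge)→20600, (E,nl_idx)→21000, (E,merge)→25280 …(+2); best=3080 via (D,hash)
  {ACDE}: card=16000; try (D,hash)→8480, (E,hash)→9280, (A,hash)→16480, (D,nl_idx)→37080, (E,nl_idx)→44800, (D,merge)→46800 …(+6); best=8480 via (D,hash)

8480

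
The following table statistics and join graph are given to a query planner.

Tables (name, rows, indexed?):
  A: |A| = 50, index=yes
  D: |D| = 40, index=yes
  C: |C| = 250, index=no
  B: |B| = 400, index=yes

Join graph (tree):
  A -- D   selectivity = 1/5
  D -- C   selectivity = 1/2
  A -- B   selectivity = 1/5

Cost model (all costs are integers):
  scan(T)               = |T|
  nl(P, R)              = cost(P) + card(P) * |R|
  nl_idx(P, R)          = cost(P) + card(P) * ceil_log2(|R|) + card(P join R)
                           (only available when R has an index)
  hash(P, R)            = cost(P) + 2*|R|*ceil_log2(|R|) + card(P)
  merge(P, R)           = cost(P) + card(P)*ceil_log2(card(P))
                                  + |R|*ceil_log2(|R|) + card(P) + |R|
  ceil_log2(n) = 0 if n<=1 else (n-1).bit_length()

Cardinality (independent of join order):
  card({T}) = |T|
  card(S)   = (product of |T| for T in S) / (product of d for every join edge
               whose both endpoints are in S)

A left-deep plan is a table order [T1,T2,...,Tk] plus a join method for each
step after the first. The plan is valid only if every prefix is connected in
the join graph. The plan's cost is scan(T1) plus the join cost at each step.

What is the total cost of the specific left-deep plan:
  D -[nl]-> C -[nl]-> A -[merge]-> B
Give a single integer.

step 1: scan D: cost=40, card=40
step 2: join C via nl
    card(P join C) = 40*250/(2) = 5000
    cost = 40 + 40*250 = 10040
step 3: join A via nl
    card(P join A) = 5000*50/(5) = 50000
    cost = 10040 + 5000*50 = 260040
step 4: join B via merge
    card(P join B) = 50000*400/(5) = 4000000
    cost = 260040 + 50000*16 + 400*9 + 50000 + 400 = 1114040

1114040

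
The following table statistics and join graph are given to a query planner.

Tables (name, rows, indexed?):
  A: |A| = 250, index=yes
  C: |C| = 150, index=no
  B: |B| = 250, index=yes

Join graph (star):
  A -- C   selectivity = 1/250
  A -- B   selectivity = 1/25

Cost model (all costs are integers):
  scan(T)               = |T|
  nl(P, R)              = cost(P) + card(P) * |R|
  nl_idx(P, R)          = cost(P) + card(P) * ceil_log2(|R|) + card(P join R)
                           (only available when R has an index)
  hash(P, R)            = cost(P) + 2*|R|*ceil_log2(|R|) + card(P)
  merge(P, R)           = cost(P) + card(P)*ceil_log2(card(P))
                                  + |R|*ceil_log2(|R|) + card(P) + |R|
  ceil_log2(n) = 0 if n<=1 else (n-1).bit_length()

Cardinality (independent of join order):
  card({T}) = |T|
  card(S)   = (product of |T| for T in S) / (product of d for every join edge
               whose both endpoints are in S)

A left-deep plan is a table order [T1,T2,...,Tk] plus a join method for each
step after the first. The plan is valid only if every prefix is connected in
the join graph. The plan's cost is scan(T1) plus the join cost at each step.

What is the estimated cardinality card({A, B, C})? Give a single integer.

Tables in S: A(250), B(250), C(150)
Edges inside S: A-C(d=250), A-B(d=25)
numerator = 250 * 250 * 150 = 9375000
denominator = 250 * 25 = 6250
card(S) = 9375000 / 6250 = 1500

1500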